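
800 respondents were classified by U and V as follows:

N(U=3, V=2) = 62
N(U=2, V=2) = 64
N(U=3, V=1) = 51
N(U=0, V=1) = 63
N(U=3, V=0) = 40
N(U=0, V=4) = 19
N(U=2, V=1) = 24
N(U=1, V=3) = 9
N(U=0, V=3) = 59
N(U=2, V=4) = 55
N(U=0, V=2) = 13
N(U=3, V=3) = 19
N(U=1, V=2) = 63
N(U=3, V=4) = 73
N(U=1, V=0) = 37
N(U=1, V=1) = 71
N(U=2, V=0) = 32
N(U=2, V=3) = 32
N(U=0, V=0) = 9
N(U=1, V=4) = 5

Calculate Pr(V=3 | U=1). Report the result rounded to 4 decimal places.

Total with U=1: 37 + 71 + 63 + 9 + 5 = 185.
P(V=3 | U=1) = 9/185 = 0.0486.

0.0486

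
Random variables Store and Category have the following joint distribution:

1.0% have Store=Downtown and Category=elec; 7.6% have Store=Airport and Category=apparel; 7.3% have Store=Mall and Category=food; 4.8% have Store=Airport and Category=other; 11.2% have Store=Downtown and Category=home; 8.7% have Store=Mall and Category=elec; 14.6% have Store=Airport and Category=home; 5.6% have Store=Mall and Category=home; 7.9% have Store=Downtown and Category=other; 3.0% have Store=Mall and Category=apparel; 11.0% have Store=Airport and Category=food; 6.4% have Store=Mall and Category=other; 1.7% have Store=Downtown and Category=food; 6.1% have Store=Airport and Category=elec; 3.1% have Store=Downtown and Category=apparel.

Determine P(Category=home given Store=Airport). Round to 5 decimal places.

P(Store=Airport) = 0.110 + 0.076 + 0.061 + 0.146 + 0.048 = 0.441.
P(Category=home | Store=Airport) = 0.146/0.441 = 0.33107.

0.33107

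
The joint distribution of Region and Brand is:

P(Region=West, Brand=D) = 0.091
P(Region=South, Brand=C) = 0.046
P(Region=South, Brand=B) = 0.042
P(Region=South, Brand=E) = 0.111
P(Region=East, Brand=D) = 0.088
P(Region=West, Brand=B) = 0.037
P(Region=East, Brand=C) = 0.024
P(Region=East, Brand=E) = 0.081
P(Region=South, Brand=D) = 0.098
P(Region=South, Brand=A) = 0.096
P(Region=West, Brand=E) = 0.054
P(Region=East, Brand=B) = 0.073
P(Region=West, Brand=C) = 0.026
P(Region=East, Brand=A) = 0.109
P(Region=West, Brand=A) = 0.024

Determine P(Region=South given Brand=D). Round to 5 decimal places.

0.35379

P(Brand=D) = 0.098 + 0.088 + 0.091 = 0.277.
P(Region=South | Brand=D) = 0.098/0.277 = 0.35379.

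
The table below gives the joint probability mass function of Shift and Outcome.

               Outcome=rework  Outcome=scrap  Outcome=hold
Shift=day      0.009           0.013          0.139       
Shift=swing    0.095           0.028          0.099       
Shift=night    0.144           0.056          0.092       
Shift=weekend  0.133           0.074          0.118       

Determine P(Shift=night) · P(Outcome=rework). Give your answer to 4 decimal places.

P(Shift=night) = 0.144 + 0.056 + 0.092 = 0.292.
P(Outcome=rework) = 0.009 + 0.095 + 0.144 + 0.133 = 0.381.
Product: 0.292 × 0.381 = 0.1113.

0.1113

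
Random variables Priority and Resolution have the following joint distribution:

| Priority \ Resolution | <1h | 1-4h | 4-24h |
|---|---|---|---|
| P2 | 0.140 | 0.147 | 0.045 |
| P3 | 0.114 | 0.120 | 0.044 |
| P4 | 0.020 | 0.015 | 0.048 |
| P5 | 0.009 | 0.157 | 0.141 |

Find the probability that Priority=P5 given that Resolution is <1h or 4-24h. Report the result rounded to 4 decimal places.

P(Resolution=<1h) = 0.140 + 0.114 + 0.020 + 0.009 = 0.283.
P(Resolution=4-24h) = 0.045 + 0.044 + 0.048 + 0.141 = 0.278.
P(Resolution ∈ {<1h, 4-24h}) = 0.283 + 0.278 = 0.561; P(Priority=P5, Resolution ∈ {<1h, 4-24h}) = 0.009 + 0.141 = 0.150.
P(Priority=P5 | Resolution ∈ {<1h, 4-24h}) = 0.150/0.561 = 0.2674.

0.2674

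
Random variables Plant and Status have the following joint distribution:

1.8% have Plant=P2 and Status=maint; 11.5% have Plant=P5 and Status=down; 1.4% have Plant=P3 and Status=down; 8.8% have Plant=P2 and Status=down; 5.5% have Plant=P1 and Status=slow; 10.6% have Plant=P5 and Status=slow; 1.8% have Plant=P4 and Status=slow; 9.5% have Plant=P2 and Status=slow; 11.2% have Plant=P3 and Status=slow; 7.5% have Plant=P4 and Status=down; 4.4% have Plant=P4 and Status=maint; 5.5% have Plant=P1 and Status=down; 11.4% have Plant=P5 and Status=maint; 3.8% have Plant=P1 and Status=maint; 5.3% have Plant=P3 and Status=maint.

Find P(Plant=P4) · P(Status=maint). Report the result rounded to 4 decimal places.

0.0366

P(Plant=P4) = 0.018 + 0.075 + 0.044 = 0.137.
P(Status=maint) = 0.038 + 0.018 + 0.053 + 0.044 + 0.114 = 0.267.
Product: 0.137 × 0.267 = 0.0366.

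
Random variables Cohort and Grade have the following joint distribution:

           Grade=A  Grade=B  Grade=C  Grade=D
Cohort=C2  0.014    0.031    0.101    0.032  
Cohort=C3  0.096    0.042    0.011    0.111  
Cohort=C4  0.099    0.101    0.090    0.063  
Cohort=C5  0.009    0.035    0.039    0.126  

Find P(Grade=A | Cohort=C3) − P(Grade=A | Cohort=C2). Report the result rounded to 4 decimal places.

P(Cohort=C3) = 0.096 + 0.042 + 0.011 + 0.111 = 0.260; P(Grade=A | Cohort=C3) = 0.096/0.260 = 0.36923.
P(Cohort=C2) = 0.014 + 0.031 + 0.101 + 0.032 = 0.178; P(Grade=A | Cohort=C2) = 0.014/0.178 = 0.07865.
Difference = 0.2906.

0.2906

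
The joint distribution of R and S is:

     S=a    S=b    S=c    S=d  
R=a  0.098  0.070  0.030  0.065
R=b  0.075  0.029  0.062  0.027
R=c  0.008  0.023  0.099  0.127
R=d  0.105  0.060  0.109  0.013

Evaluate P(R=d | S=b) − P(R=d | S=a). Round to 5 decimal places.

P(S=b) = 0.070 + 0.029 + 0.023 + 0.060 = 0.182; P(R=d | S=b) = 0.060/0.182 = 0.329670.
P(S=a) = 0.098 + 0.075 + 0.008 + 0.105 = 0.286; P(R=d | S=a) = 0.105/0.286 = 0.367133.
Difference = -0.03746.

-0.03746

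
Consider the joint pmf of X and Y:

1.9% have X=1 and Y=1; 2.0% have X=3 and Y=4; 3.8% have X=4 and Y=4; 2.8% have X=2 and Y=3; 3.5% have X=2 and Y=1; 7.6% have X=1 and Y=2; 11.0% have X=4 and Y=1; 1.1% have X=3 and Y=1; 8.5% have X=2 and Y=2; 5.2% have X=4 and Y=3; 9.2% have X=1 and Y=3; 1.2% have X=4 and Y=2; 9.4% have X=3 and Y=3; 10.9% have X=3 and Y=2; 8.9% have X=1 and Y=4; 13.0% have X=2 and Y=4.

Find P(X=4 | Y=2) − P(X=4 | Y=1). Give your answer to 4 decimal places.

-0.5860

P(Y=2) = 0.076 + 0.085 + 0.109 + 0.012 = 0.282; P(X=4 | Y=2) = 0.012/0.282 = 0.04255.
P(Y=1) = 0.019 + 0.035 + 0.011 + 0.110 = 0.175; P(X=4 | Y=1) = 0.110/0.175 = 0.62857.
Difference = -0.5860.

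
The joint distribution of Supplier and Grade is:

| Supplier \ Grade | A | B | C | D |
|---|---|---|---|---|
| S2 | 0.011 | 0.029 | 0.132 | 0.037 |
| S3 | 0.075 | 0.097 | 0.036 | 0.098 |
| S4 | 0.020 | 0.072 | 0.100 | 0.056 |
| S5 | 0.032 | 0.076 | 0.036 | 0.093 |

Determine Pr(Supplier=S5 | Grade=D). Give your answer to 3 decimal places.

0.327

P(Grade=D) = 0.037 + 0.098 + 0.056 + 0.093 = 0.284.
P(Supplier=S5 | Grade=D) = 0.093/0.284 = 0.327.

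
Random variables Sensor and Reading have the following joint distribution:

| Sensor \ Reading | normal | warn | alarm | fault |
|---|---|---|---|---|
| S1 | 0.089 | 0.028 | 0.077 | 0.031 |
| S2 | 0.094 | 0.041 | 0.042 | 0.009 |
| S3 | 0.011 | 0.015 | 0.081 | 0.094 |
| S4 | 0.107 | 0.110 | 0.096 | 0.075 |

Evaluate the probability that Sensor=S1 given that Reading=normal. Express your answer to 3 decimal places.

P(Reading=normal) = 0.089 + 0.094 + 0.011 + 0.107 = 0.301.
P(Sensor=S1 | Reading=normal) = 0.089/0.301 = 0.296.

0.296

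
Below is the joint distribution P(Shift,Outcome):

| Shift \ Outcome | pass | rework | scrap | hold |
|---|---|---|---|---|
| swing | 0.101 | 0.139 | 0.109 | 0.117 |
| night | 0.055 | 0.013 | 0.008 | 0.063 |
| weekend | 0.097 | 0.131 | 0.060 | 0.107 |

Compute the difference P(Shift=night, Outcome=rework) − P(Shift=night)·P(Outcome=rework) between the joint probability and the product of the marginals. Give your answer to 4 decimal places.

P(Shift=night) = 0.055 + 0.013 + 0.008 + 0.063 = 0.139.
P(Outcome=rework) = 0.139 + 0.013 + 0.131 = 0.283.
P(Shift=night, Outcome=rework) − P(Shift=night)P(Outcome=rework) = 0.013 − 0.139×0.283 = -0.0263.

-0.0263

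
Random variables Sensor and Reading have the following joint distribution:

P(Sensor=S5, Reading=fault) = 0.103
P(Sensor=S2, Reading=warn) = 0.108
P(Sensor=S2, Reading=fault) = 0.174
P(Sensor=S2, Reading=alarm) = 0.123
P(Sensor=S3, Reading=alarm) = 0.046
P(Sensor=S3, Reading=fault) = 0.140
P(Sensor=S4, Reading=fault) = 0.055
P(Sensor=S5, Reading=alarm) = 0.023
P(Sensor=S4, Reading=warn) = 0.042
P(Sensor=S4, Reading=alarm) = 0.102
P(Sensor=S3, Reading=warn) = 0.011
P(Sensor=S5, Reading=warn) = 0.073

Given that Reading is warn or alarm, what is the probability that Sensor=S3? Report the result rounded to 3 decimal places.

P(Reading=warn) = 0.108 + 0.011 + 0.042 + 0.073 = 0.234.
P(Reading=alarm) = 0.123 + 0.046 + 0.102 + 0.023 = 0.294.
P(Reading ∈ {warn, alarm}) = 0.234 + 0.294 = 0.528; P(Sensor=S3, Reading ∈ {warn, alarm}) = 0.011 + 0.046 = 0.057.
P(Sensor=S3 | Reading ∈ {warn, alarm}) = 0.057/0.528 = 0.108.

0.108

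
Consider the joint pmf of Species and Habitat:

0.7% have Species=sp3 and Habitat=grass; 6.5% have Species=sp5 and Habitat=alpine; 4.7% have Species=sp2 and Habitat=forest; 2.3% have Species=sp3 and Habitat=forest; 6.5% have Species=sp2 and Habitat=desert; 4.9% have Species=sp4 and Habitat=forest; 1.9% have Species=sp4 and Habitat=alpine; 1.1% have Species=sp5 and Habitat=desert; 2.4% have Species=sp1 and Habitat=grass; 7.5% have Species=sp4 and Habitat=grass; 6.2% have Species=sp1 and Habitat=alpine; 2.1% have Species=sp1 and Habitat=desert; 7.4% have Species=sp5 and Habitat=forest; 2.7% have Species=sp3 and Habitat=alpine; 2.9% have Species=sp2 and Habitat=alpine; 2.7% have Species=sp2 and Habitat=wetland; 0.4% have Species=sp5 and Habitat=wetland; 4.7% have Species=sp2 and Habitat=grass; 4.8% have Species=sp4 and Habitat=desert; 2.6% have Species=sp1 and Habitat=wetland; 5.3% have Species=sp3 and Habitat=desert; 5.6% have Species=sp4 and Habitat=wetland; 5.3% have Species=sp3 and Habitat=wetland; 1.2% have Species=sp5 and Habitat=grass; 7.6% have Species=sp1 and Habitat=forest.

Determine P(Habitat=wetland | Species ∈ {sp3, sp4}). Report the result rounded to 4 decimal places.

0.2659

P(Species=sp3) = 0.023 + 0.007 + 0.053 + 0.053 + 0.027 = 0.163.
P(Species=sp4) = 0.049 + 0.075 + 0.056 + 0.048 + 0.019 = 0.247.
P(Species ∈ {sp3, sp4}) = 0.163 + 0.247 = 0.410; P(Habitat=wetland, Species ∈ {sp3, sp4}) = 0.053 + 0.056 = 0.109.
P(Habitat=wetland | Species ∈ {sp3, sp4}) = 0.109/0.410 = 0.2659.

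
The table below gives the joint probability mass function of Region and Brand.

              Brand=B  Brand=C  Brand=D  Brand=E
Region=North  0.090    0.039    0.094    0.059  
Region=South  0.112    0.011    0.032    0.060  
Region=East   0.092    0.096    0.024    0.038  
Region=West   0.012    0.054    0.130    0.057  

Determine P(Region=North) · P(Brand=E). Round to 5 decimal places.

P(Region=North) = 0.090 + 0.039 + 0.094 + 0.059 = 0.282.
P(Brand=E) = 0.059 + 0.060 + 0.038 + 0.057 = 0.214.
Product: 0.282 × 0.214 = 0.06035.

0.06035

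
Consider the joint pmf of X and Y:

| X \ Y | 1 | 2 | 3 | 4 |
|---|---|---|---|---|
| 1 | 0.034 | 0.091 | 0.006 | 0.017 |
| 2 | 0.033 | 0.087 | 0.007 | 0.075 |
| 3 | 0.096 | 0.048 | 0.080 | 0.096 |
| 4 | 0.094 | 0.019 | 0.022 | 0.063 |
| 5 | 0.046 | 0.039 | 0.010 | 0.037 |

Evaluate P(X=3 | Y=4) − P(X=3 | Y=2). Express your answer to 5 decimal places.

0.16432

P(Y=4) = 0.017 + 0.075 + 0.096 + 0.063 + 0.037 = 0.288; P(X=3 | Y=4) = 0.096/0.288 = 0.333333.
P(Y=2) = 0.091 + 0.087 + 0.048 + 0.019 + 0.039 = 0.284; P(X=3 | Y=2) = 0.048/0.284 = 0.169014.
Difference = 0.16432.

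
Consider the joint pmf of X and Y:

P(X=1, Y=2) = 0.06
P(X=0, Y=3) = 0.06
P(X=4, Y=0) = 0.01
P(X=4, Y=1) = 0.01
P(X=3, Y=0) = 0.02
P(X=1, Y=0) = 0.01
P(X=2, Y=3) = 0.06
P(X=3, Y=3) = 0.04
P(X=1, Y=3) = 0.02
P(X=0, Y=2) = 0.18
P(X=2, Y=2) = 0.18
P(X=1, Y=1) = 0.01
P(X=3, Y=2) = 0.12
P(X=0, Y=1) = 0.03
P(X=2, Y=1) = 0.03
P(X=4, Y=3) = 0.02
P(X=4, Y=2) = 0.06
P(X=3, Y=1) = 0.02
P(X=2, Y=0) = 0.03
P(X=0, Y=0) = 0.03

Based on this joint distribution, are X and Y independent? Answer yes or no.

yes

Every cell satisfies P(X,Y) = P(X)·P(Y). For instance P(X=4) = 0.10, P(Y=0) = 0.10, and 0.10×0.10 = 0.01 matches the joint entry. So X and Y are independent.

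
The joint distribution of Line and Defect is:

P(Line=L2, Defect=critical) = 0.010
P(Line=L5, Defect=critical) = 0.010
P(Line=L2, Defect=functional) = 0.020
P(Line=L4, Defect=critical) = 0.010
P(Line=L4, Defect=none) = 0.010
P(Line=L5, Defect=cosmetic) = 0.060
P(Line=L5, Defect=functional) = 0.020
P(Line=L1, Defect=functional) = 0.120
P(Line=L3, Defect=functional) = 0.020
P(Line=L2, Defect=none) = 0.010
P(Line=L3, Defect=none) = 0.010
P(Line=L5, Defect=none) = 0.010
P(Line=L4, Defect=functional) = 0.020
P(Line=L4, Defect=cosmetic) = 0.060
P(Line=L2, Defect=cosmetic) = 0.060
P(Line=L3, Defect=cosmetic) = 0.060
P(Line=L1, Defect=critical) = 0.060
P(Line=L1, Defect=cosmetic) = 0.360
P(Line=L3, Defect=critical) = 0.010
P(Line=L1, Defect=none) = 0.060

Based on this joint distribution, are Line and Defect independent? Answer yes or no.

Every cell satisfies P(Line,Defect) = P(Line)·P(Defect). For instance P(Line=L4) = 0.100, P(Defect=none) = 0.100, and 0.100×0.100 = 0.010 matches the joint entry. So Line and Defect are independent.

yes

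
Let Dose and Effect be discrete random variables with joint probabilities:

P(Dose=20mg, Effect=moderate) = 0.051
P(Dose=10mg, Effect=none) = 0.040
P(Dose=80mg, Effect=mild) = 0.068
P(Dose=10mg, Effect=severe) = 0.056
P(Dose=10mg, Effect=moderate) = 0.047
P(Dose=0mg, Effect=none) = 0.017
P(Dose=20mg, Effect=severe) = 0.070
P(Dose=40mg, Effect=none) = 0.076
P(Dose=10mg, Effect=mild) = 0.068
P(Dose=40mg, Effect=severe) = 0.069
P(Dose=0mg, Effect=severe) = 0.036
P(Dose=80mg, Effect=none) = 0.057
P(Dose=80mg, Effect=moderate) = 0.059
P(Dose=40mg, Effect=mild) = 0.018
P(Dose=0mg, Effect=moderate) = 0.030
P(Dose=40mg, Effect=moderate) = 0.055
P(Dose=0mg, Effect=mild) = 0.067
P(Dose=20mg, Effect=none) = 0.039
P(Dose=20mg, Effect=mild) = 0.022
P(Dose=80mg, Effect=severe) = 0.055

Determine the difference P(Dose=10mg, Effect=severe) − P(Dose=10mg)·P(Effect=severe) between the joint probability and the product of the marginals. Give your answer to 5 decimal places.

-0.00435

P(Dose=10mg) = 0.040 + 0.068 + 0.047 + 0.056 = 0.211.
P(Effect=severe) = 0.036 + 0.056 + 0.070 + 0.069 + 0.055 = 0.286.
P(Dose=10mg, Effect=severe) − P(Dose=10mg)P(Effect=severe) = 0.056 − 0.211×0.286 = -0.00435.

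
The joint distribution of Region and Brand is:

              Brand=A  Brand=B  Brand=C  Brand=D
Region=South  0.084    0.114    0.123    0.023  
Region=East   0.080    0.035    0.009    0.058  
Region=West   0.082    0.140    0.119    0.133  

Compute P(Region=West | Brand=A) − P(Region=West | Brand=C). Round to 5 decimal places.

P(Brand=A) = 0.084 + 0.080 + 0.082 = 0.246; P(Region=West | Brand=A) = 0.082/0.246 = 0.333333.
P(Brand=C) = 0.123 + 0.009 + 0.119 = 0.251; P(Region=West | Brand=C) = 0.119/0.251 = 0.474104.
Difference = -0.14077.

-0.14077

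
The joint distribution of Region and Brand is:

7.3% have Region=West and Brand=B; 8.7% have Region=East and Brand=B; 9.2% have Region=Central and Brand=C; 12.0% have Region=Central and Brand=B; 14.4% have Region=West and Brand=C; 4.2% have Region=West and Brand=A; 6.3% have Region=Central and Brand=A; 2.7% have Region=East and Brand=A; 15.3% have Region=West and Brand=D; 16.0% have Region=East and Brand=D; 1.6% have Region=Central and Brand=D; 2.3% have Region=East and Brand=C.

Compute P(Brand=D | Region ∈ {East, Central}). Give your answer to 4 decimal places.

0.2993

P(Region=East) = 0.027 + 0.087 + 0.023 + 0.160 = 0.297.
P(Region=Central) = 0.063 + 0.120 + 0.092 + 0.016 = 0.291.
P(Region ∈ {East, Central}) = 0.297 + 0.291 = 0.588; P(Brand=D, Region ∈ {East, Central}) = 0.160 + 0.016 = 0.176.
P(Brand=D | Region ∈ {East, Central}) = 0.176/0.588 = 0.2993.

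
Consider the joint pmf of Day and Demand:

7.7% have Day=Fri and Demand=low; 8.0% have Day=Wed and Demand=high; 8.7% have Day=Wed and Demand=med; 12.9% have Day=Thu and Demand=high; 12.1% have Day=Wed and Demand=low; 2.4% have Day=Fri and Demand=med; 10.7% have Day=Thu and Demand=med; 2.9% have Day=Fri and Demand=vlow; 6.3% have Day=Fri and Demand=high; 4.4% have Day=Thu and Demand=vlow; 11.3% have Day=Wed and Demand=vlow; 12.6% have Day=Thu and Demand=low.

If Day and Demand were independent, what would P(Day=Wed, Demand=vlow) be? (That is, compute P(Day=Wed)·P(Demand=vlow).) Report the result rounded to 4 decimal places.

0.0746

P(Day=Wed) = 0.113 + 0.121 + 0.087 + 0.080 = 0.401.
P(Demand=vlow) = 0.113 + 0.044 + 0.029 = 0.186.
Product: 0.401 × 0.186 = 0.0746.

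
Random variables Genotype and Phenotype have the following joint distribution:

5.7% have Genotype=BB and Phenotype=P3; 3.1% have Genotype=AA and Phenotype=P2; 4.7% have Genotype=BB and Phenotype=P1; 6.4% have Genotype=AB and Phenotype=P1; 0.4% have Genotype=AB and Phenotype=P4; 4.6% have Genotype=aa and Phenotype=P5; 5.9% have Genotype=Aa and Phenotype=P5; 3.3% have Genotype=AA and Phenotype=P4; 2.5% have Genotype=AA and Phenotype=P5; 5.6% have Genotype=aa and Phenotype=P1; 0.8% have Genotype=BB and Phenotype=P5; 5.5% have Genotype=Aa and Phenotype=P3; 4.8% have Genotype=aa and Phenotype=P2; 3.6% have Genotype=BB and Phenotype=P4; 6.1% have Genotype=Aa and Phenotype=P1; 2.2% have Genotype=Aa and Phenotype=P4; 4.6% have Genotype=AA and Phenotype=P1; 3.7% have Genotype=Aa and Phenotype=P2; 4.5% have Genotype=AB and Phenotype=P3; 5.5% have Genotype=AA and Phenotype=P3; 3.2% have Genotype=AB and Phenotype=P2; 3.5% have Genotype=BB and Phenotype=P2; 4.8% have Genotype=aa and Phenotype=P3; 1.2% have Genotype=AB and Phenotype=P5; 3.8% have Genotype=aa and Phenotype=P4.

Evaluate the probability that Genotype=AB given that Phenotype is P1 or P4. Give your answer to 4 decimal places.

P(Phenotype=P1) = 0.046 + 0.061 + 0.056 + 0.064 + 0.047 = 0.274.
P(Phenotype=P4) = 0.033 + 0.022 + 0.038 + 0.004 + 0.036 = 0.133.
P(Phenotype ∈ {P1, P4}) = 0.274 + 0.133 = 0.407; P(Genotype=AB, Phenotype ∈ {P1, P4}) = 0.064 + 0.004 = 0.068.
P(Genotype=AB | Phenotype ∈ {P1, P4}) = 0.068/0.407 = 0.1671.

0.1671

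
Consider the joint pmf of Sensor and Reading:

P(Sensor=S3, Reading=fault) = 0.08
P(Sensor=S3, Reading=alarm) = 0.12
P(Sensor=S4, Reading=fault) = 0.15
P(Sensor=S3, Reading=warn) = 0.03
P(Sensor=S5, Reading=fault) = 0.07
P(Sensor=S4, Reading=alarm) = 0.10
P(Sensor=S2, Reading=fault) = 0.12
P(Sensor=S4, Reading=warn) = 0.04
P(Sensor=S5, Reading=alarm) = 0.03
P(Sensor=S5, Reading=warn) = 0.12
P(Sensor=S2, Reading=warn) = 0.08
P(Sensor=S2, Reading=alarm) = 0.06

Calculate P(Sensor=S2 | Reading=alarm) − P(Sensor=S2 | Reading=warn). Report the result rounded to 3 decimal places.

-0.103

P(Reading=alarm) = 0.06 + 0.12 + 0.10 + 0.03 = 0.31; P(Sensor=S2 | Reading=alarm) = 0.06/0.31 = 0.1935.
P(Reading=warn) = 0.08 + 0.03 + 0.04 + 0.12 = 0.27; P(Sensor=S2 | Reading=warn) = 0.08/0.27 = 0.2963.
Difference = -0.103.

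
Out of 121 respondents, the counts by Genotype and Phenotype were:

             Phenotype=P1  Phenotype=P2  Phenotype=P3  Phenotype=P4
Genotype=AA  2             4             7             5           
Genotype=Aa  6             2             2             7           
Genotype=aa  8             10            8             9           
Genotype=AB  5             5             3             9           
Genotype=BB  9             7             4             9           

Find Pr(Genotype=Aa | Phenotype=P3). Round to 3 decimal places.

0.083

Total with Phenotype=P3: 7 + 2 + 8 + 3 + 4 = 24.
P(Genotype=Aa | Phenotype=P3) = 2/24 = 0.083.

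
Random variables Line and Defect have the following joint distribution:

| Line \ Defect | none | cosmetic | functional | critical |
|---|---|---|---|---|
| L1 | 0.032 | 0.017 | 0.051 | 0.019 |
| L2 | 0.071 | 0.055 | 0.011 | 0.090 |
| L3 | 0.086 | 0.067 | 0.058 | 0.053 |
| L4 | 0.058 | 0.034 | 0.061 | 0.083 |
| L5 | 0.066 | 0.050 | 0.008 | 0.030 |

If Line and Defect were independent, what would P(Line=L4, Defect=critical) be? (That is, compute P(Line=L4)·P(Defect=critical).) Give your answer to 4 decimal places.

P(Line=L4) = 0.058 + 0.034 + 0.061 + 0.083 = 0.236.
P(Defect=critical) = 0.019 + 0.090 + 0.053 + 0.083 + 0.030 = 0.275.
Product: 0.236 × 0.275 = 0.0649.

0.0649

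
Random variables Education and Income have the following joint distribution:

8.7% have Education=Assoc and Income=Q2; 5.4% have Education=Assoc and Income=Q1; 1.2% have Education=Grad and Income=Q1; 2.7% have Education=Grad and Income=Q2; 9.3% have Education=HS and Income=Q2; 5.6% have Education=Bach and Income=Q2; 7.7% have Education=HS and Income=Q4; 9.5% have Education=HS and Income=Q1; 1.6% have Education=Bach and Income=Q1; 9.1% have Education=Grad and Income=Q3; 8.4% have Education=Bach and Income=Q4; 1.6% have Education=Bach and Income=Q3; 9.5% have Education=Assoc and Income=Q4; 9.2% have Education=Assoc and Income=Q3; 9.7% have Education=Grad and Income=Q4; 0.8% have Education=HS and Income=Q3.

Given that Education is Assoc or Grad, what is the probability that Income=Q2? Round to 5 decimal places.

0.20541

P(Education=Assoc) = 0.054 + 0.087 + 0.092 + 0.095 = 0.328.
P(Education=Grad) = 0.012 + 0.027 + 0.091 + 0.097 = 0.227.
P(Education ∈ {Assoc, Grad}) = 0.328 + 0.227 = 0.555; P(Income=Q2, Education ∈ {Assoc, Grad}) = 0.087 + 0.027 = 0.114.
P(Income=Q2 | Education ∈ {Assoc, Grad}) = 0.114/0.555 = 0.20541.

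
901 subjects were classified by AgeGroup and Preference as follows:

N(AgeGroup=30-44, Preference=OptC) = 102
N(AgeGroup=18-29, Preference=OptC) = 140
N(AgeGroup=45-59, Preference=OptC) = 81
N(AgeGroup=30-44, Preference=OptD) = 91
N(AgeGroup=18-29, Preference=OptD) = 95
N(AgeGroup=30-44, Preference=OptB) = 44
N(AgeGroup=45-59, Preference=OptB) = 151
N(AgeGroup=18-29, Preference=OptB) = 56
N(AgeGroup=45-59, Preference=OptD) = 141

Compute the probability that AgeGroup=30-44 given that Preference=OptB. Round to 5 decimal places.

0.17530

Total with Preference=OptB: 56 + 44 + 151 = 251.
P(AgeGroup=30-44 | Preference=OptB) = 44/251 = 0.17530.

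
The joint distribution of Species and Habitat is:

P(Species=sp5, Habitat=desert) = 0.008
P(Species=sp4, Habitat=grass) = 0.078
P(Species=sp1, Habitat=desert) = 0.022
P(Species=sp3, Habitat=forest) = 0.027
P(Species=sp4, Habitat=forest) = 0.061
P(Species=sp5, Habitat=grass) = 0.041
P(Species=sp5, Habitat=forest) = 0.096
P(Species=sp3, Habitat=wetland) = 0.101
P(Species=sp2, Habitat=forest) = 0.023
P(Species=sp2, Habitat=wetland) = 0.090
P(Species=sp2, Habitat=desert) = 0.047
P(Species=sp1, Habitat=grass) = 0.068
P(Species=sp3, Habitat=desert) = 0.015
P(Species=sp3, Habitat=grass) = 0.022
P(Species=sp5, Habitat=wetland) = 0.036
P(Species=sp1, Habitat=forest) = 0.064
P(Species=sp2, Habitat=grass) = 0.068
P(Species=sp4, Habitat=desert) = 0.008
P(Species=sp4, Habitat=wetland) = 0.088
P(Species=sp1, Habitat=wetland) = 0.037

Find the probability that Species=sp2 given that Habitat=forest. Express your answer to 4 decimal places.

P(Habitat=forest) = 0.064 + 0.023 + 0.027 + 0.061 + 0.096 = 0.271.
P(Species=sp2 | Habitat=forest) = 0.023/0.271 = 0.0849.

0.0849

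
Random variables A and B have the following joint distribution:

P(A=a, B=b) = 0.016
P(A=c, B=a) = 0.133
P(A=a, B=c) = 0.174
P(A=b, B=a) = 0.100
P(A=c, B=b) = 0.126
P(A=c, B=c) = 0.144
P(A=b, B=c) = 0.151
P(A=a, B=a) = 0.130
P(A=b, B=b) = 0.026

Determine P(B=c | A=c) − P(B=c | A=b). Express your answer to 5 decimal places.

P(A=c) = 0.133 + 0.126 + 0.144 = 0.403; P(B=c | A=c) = 0.144/0.403 = 0.357320.
P(A=b) = 0.100 + 0.026 + 0.151 = 0.277; P(B=c | A=b) = 0.151/0.277 = 0.545126.
Difference = -0.18781.

-0.18781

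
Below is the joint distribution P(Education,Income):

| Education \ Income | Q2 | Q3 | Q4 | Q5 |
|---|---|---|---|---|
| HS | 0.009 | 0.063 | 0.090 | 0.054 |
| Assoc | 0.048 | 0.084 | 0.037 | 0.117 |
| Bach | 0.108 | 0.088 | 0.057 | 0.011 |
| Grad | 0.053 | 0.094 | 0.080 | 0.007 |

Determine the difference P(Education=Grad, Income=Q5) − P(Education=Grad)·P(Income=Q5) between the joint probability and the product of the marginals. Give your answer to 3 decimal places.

P(Education=Grad) = 0.053 + 0.094 + 0.080 + 0.007 = 0.234.
P(Income=Q5) = 0.054 + 0.117 + 0.011 + 0.007 = 0.189.
P(Education=Grad, Income=Q5) − P(Education=Grad)P(Income=Q5) = 0.007 − 0.234×0.189 = -0.037.

-0.037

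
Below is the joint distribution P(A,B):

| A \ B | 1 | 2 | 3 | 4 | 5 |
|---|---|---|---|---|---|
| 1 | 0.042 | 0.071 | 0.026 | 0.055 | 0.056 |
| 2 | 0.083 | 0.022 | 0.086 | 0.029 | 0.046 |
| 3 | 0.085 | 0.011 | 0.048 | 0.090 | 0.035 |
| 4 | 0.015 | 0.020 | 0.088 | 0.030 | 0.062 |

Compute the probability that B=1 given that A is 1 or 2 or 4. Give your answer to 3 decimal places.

0.192

P(A=1) = 0.042 + 0.071 + 0.026 + 0.055 + 0.056 = 0.250.
P(A=2) = 0.083 + 0.022 + 0.086 + 0.029 + 0.046 = 0.266.
P(A=4) = 0.015 + 0.020 + 0.088 + 0.030 + 0.062 = 0.215.
P(A ∈ {1, 2, 4}) = 0.250 + 0.266 + 0.215 = 0.731; P(B=1, A ∈ {1, 2, 4}) = 0.042 + 0.083 + 0.015 = 0.140.
P(B=1 | A ∈ {1, 2, 4}) = 0.140/0.731 = 0.192.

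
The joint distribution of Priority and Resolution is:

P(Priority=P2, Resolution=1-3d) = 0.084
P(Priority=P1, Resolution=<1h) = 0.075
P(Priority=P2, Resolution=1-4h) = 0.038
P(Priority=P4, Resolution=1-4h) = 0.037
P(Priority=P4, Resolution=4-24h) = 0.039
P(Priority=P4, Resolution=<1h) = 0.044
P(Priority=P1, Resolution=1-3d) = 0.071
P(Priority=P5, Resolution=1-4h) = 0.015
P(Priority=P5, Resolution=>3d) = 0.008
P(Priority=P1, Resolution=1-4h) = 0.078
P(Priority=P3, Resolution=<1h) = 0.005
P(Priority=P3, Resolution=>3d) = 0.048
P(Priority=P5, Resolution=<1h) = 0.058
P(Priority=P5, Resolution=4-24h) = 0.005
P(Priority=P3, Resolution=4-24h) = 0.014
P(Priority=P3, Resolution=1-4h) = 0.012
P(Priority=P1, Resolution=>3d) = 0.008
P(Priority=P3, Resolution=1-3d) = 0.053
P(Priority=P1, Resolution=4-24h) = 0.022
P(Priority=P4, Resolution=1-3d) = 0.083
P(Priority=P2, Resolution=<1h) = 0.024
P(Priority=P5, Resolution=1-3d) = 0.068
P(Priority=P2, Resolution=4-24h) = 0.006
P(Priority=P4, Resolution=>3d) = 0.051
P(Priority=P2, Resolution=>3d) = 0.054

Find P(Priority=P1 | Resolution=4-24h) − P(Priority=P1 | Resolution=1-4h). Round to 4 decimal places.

P(Resolution=4-24h) = 0.022 + 0.006 + 0.014 + 0.039 + 0.005 = 0.086; P(Priority=P1 | Resolution=4-24h) = 0.022/0.086 = 0.25581.
P(Resolution=1-4h) = 0.078 + 0.038 + 0.012 + 0.037 + 0.015 = 0.180; P(Priority=P1 | Resolution=1-4h) = 0.078/0.180 = 0.43333.
Difference = -0.1775.

-0.1775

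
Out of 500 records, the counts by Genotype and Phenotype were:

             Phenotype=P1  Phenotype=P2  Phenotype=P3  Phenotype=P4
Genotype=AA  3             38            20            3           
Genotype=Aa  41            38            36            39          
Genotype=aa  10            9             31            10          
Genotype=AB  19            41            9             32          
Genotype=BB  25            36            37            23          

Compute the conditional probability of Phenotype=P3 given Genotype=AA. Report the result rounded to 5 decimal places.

0.31250

Total with Genotype=AA: 3 + 38 + 20 + 3 = 64.
P(Phenotype=P3 | Genotype=AA) = 20/64 = 0.31250.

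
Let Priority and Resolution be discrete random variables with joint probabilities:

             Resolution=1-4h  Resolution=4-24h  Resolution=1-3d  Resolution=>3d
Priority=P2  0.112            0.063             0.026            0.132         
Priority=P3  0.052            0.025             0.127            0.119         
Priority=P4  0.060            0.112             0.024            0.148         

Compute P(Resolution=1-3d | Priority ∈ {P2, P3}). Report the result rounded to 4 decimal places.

0.2332

P(Priority=P2) = 0.112 + 0.063 + 0.026 + 0.132 = 0.333.
P(Priority=P3) = 0.052 + 0.025 + 0.127 + 0.119 = 0.323.
P(Priority ∈ {P2, P3}) = 0.333 + 0.323 = 0.656; P(Resolution=1-3d, Priority ∈ {P2, P3}) = 0.026 + 0.127 = 0.153.
P(Resolution=1-3d | Priority ∈ {P2, P3}) = 0.153/0.656 = 0.2332.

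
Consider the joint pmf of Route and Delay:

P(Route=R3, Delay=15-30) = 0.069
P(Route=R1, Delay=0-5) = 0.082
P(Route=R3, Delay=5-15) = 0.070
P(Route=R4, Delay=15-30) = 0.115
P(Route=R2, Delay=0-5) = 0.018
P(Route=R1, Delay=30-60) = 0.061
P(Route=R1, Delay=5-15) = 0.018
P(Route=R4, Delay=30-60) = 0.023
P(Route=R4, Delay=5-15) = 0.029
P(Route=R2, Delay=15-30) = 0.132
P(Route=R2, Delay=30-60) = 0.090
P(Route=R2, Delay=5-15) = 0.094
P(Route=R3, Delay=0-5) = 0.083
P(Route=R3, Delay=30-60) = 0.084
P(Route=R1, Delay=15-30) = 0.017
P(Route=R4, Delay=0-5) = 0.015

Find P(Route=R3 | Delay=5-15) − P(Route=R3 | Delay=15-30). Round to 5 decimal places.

0.12455

P(Delay=5-15) = 0.018 + 0.094 + 0.070 + 0.029 = 0.211; P(Route=R3 | Delay=5-15) = 0.070/0.211 = 0.331754.
P(Delay=15-30) = 0.017 + 0.132 + 0.069 + 0.115 = 0.333; P(Route=R3 | Delay=15-30) = 0.069/0.333 = 0.207207.
Difference = 0.12455.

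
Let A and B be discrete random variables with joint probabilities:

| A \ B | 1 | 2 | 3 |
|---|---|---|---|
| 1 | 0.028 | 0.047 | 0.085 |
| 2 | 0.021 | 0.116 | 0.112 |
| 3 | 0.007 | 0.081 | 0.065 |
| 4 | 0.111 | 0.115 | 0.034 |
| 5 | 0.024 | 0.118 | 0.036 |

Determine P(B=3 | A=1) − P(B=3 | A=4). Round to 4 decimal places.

0.4005

P(A=1) = 0.028 + 0.047 + 0.085 = 0.160; P(B=3 | A=1) = 0.085/0.160 = 0.53125.
P(A=4) = 0.111 + 0.115 + 0.034 = 0.260; P(B=3 | A=4) = 0.034/0.260 = 0.13077.
Difference = 0.4005.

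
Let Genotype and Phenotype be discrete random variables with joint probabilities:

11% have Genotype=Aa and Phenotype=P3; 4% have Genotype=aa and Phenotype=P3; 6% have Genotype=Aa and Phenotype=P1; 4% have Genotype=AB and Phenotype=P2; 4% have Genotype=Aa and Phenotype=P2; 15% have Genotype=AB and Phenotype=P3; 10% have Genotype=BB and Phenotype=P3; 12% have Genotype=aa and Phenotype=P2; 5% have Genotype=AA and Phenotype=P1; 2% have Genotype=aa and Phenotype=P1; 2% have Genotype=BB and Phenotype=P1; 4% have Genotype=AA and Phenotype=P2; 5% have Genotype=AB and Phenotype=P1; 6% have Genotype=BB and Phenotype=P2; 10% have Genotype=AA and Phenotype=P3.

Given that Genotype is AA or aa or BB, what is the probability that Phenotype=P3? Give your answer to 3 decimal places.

0.436

P(Genotype=AA) = 0.05 + 0.04 + 0.10 = 0.19.
P(Genotype=aa) = 0.02 + 0.12 + 0.04 = 0.18.
P(Genotype=BB) = 0.02 + 0.06 + 0.10 = 0.18.
P(Genotype ∈ {AA, aa, BB}) = 0.19 + 0.18 + 0.18 = 0.55; P(Phenotype=P3, Genotype ∈ {AA, aa, BB}) = 0.10 + 0.04 + 0.10 = 0.24.
P(Phenotype=P3 | Genotype ∈ {AA, aa, BB}) = 0.24/0.55 = 0.436.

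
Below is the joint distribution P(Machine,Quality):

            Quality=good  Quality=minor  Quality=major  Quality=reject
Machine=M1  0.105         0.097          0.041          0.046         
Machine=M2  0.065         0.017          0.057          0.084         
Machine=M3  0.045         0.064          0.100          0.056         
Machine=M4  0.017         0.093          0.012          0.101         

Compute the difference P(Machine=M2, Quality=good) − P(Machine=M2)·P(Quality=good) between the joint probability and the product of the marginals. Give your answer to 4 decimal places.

P(Machine=M2) = 0.065 + 0.017 + 0.057 + 0.084 = 0.223.
P(Quality=good) = 0.105 + 0.065 + 0.045 + 0.017 = 0.232.
P(Machine=M2, Quality=good) − P(Machine=M2)P(Quality=good) = 0.065 − 0.223×0.232 = 0.0133.

0.0133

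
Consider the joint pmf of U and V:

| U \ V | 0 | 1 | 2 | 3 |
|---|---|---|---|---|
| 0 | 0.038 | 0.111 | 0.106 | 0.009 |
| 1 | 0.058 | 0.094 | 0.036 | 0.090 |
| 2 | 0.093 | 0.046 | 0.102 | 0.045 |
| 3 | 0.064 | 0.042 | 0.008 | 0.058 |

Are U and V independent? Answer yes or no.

no

P(U=0) = 0.264 and P(V=3) = 0.202, so their product is 0.05333, but P(U=0, V=3) = 0.009. Since these differ, U and V are not independent.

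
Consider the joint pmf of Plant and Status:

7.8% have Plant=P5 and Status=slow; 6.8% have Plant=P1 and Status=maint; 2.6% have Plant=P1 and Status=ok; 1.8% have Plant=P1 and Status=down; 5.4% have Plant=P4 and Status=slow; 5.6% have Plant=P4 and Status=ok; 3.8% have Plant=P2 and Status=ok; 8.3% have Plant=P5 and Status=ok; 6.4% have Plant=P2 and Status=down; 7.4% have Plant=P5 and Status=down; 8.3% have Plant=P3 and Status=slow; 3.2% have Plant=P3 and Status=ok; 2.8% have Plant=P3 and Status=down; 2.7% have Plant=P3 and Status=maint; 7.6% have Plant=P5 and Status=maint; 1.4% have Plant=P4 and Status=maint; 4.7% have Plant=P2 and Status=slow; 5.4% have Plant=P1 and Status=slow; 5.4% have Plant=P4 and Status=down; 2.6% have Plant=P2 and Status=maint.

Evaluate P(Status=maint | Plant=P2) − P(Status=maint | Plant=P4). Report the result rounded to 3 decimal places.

0.070

P(Plant=P2) = 0.038 + 0.047 + 0.064 + 0.026 = 0.175; P(Status=maint | Plant=P2) = 0.026/0.175 = 0.1486.
P(Plant=P4) = 0.056 + 0.054 + 0.054 + 0.014 = 0.178; P(Status=maint | Plant=P4) = 0.014/0.178 = 0.0787.
Difference = 0.070.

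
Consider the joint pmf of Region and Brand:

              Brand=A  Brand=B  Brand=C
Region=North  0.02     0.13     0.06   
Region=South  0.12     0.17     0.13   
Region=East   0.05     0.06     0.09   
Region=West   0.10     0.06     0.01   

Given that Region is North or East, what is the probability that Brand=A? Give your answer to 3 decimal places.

0.171

P(Region=North) = 0.02 + 0.13 + 0.06 = 0.21.
P(Region=East) = 0.05 + 0.06 + 0.09 = 0.20.
P(Region ∈ {North, East}) = 0.21 + 0.20 = 0.41; P(Brand=A, Region ∈ {North, East}) = 0.02 + 0.05 = 0.07.
P(Brand=A | Region ∈ {North, East}) = 0.07/0.41 = 0.171.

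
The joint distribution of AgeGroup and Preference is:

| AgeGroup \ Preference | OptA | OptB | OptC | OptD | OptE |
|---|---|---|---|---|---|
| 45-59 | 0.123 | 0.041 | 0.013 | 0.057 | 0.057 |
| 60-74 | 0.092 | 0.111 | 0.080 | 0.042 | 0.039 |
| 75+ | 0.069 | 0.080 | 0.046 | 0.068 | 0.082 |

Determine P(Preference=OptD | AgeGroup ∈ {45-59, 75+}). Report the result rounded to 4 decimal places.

P(AgeGroup=45-59) = 0.123 + 0.041 + 0.013 + 0.057 + 0.057 = 0.291.
P(AgeGroup=75+) = 0.069 + 0.080 + 0.046 + 0.068 + 0.082 = 0.345.
P(AgeGroup ∈ {45-59, 75+}) = 0.291 + 0.345 = 0.636; P(Preference=OptD, AgeGroup ∈ {45-59, 75+}) = 0.057 + 0.068 = 0.125.
P(Preference=OptD | AgeGroup ∈ {45-59, 75+}) = 0.125/0.636 = 0.1965.

0.1965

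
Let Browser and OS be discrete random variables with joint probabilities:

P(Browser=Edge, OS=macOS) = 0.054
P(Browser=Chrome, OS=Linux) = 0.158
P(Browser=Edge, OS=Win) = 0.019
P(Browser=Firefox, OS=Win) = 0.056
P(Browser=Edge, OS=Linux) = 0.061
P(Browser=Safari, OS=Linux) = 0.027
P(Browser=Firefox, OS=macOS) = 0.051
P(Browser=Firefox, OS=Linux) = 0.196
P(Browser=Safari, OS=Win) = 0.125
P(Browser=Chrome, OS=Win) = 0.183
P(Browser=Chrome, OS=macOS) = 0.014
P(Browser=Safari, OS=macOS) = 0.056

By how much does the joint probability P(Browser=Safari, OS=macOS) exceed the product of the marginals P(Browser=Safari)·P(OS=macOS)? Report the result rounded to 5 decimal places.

P(Browser=Safari) = 0.125 + 0.056 + 0.027 = 0.208.
P(OS=macOS) = 0.014 + 0.051 + 0.056 + 0.054 = 0.175.
P(Browser=Safari, OS=macOS) − P(Browser=Safari)P(OS=macOS) = 0.056 − 0.208×0.175 = 0.01960.

0.01960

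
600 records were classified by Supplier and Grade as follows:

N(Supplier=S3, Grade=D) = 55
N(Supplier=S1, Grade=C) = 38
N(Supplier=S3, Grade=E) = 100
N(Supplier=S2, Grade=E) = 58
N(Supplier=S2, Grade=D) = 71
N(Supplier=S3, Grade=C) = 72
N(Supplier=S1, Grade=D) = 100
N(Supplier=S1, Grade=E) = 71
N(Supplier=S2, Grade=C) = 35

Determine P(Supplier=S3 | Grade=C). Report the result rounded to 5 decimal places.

Total with Grade=C: 38 + 35 + 72 = 145.
P(Supplier=S3 | Grade=C) = 72/145 = 0.49655.

0.49655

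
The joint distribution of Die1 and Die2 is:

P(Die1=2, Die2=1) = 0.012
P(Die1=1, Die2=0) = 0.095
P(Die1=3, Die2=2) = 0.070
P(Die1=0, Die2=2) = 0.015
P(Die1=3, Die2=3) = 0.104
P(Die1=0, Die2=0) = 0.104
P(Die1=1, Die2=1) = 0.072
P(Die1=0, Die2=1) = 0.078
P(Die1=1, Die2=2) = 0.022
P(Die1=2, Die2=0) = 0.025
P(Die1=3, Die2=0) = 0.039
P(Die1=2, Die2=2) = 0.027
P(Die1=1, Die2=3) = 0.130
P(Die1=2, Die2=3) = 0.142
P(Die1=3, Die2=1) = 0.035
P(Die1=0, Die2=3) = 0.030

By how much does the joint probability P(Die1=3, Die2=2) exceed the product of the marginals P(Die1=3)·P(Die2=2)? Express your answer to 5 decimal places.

0.03677

P(Die1=3) = 0.039 + 0.035 + 0.070 + 0.104 = 0.248.
P(Die2=2) = 0.015 + 0.022 + 0.027 + 0.070 = 0.134.
P(Die1=3, Die2=2) − P(Die1=3)P(Die2=2) = 0.070 − 0.248×0.134 = 0.03677.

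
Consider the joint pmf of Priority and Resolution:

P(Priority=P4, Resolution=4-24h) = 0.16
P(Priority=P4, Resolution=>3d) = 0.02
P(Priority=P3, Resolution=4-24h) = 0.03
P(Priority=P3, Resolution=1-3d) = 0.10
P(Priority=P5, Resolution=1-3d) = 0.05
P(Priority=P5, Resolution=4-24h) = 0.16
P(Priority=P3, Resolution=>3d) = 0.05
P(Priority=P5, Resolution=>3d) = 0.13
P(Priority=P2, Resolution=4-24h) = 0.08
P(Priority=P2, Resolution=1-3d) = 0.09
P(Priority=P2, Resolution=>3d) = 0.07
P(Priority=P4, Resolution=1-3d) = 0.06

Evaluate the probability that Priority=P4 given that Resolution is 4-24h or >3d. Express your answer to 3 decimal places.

0.257

P(Resolution=4-24h) = 0.08 + 0.03 + 0.16 + 0.16 = 0.43.
P(Resolution=>3d) = 0.07 + 0.05 + 0.02 + 0.13 = 0.27.
P(Resolution ∈ {4-24h, >3d}) = 0.43 + 0.27 = 0.70; P(Priority=P4, Resolution ∈ {4-24h, >3d}) = 0.16 + 0.02 = 0.18.
P(Priority=P4 | Resolution ∈ {4-24h, >3d}) = 0.18/0.70 = 0.257.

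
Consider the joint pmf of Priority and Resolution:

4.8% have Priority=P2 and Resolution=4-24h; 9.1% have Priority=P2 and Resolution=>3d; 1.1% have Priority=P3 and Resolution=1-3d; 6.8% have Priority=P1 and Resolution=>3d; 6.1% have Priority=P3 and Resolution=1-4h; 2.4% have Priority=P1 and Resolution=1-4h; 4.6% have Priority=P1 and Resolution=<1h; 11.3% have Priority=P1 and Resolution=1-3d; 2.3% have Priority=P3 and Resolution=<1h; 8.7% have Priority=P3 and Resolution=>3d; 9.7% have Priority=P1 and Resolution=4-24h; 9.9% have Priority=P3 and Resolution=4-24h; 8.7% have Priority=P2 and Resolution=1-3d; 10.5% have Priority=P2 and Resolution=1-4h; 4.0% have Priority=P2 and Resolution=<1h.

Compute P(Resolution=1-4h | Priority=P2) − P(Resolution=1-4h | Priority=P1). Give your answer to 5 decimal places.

0.21405

P(Priority=P2) = 0.040 + 0.105 + 0.048 + 0.087 + 0.091 = 0.371; P(Resolution=1-4h | Priority=P2) = 0.105/0.371 = 0.283019.
P(Priority=P1) = 0.046 + 0.024 + 0.097 + 0.113 + 0.068 = 0.348; P(Resolution=1-4h | Priority=P1) = 0.024/0.348 = 0.068966.
Difference = 0.21405.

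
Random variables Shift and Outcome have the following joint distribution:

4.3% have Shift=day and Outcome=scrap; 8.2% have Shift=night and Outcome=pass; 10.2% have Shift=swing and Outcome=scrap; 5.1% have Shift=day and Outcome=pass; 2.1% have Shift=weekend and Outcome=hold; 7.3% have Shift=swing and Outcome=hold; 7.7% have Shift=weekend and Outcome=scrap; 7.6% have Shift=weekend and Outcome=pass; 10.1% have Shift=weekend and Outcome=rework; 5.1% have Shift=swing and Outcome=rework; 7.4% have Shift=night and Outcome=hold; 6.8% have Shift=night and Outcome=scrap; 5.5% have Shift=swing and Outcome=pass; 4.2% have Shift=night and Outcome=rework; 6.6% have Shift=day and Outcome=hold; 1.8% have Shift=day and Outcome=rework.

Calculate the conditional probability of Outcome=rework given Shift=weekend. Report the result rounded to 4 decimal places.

0.3673

P(Shift=weekend) = 0.076 + 0.101 + 0.077 + 0.021 = 0.275.
P(Outcome=rework | Shift=weekend) = 0.101/0.275 = 0.3673.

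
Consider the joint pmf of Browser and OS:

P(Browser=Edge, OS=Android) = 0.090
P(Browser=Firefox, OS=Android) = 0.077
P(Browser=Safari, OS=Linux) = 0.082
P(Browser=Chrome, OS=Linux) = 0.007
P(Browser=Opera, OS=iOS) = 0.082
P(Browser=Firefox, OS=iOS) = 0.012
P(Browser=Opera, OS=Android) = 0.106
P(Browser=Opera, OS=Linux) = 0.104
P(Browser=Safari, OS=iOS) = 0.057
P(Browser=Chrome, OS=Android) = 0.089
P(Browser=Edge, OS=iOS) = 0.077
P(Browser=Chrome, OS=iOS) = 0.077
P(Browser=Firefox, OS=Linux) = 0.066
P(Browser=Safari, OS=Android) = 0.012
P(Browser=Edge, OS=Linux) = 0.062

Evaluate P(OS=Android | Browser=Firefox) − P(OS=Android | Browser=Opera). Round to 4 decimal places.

P(Browser=Firefox) = 0.066 + 0.012 + 0.077 = 0.155; P(OS=Android | Browser=Firefox) = 0.077/0.155 = 0.49677.
P(Browser=Opera) = 0.104 + 0.082 + 0.106 = 0.292; P(OS=Android | Browser=Opera) = 0.106/0.292 = 0.36301.
Difference = 0.1338.

0.1338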